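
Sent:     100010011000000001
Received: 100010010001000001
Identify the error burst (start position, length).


XOR: 000000001001000000

Burst at position 8, length 4


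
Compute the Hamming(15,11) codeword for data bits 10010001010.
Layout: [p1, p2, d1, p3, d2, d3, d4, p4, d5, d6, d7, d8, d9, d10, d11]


Parity bits: p1=0, p2=1, p3=1, p4=0

011100100001010


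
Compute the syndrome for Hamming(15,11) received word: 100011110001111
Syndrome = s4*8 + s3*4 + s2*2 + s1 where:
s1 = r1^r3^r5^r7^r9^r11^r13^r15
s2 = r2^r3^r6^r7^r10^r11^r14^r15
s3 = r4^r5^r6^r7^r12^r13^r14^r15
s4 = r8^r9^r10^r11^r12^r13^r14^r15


s1=1, s2=0, s3=1, s4=1

Syndrome = 13 (error at position 13)


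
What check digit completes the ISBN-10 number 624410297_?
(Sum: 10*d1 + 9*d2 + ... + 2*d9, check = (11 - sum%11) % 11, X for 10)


Weighted sum: 193
193 mod 11 = 6

Check digit: 5


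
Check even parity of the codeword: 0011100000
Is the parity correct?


Number of 1s: 3

No, parity error (3 ones)


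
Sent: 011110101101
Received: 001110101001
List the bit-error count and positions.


XOR: 010000000100

2 error(s) at position(s): 1, 9


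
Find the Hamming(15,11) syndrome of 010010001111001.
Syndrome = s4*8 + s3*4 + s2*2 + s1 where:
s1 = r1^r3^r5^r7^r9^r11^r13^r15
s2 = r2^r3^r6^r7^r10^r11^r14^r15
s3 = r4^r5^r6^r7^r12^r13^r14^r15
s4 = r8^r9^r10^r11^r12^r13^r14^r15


s1=0, s2=0, s3=1, s4=1

Syndrome = 12 (error at position 12)


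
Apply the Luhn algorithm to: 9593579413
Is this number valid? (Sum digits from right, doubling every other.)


Luhn sum = 52
52 mod 10 = 2

Invalid (Luhn sum mod 10 = 2)


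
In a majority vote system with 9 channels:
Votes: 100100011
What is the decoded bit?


Ones: 4 out of 9
Threshold: 5

0 (4/9 voted 1)


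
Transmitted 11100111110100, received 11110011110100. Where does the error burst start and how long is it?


XOR: 00010100000000

Burst at position 3, length 3


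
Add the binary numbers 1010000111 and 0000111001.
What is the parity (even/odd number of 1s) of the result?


1010000111 = 647
0000111001 = 57
Sum = 704 = 1011000000
1s count = 3

odd parity (3 ones in 1011000000)


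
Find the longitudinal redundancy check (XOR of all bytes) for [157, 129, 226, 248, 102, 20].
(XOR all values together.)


XOR chain: 157 ^ 129 ^ 226 ^ 248 ^ 102 ^ 20 = 116

116


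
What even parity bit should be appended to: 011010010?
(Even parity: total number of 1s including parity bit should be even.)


Number of 1s in data: 4
Parity bit: 0

0


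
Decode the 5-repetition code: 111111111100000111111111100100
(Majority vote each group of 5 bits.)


Groups: 11111, 11111, 00000, 11111, 11111, 00100
Majority votes: 110110

110110


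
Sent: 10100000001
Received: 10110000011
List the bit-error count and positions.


XOR: 00010000010

2 error(s) at position(s): 3, 9


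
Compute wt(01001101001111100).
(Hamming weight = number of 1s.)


Counting 1s in 01001101001111100

9


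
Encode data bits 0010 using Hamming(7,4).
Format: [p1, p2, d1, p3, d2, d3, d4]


Parity bits: p1=0, p2=1, p3=1

0101010


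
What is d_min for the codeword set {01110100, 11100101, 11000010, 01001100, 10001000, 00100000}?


Comparing all pairs, minimum distance: 3
Can detect 2 errors, correct 1 errors

3


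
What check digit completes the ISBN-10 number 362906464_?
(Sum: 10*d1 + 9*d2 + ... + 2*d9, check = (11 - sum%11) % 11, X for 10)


Weighted sum: 235
235 mod 11 = 4

Check digit: 7


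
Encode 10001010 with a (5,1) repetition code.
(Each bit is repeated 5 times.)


Each bit -> 5 copies

1111100000000000000011111000001111100000


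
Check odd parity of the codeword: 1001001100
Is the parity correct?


Number of 1s: 4

No, parity error (4 ones)


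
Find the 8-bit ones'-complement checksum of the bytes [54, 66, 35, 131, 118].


Sum = 404 mod 256 = 148
Complement = 107

107


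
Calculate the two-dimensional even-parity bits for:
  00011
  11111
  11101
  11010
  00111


Row parities: 01011
Column parities: 11100

Row P: 01011, Col P: 11100, Corner: 1


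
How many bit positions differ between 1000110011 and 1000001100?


XOR: 0000111111
Count of 1s: 6

6


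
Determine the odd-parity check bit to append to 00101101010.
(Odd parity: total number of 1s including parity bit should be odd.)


Number of 1s in data: 5
Parity bit: 0

0


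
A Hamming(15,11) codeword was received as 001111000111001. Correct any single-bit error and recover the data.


Syndrome = 6: error at position 6

Data: 11000111001 (corrected bit 6)


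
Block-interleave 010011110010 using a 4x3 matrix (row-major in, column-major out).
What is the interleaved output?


Matrix:
  010
  011
  110
  010
Read columns: 001011110100

001011110100


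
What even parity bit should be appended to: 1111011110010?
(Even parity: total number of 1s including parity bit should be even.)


Number of 1s in data: 9
Parity bit: 1

1


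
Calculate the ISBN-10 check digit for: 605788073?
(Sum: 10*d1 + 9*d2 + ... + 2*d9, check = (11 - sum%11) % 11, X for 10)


Weighted sum: 264
264 mod 11 = 0

Check digit: 0


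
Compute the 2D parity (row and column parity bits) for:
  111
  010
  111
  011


Row parities: 1110
Column parities: 001

Row P: 1110, Col P: 001, Corner: 1


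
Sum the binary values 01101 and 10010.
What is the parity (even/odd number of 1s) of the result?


01101 = 13
10010 = 18
Sum = 31 = 11111
1s count = 5

odd parity (5 ones in 11111)


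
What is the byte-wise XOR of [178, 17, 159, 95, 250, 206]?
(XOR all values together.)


XOR chain: 178 ^ 17 ^ 159 ^ 95 ^ 250 ^ 206 = 87

87


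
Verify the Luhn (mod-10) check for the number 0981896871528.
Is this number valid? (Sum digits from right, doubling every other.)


Luhn sum = 75
75 mod 10 = 5

Invalid (Luhn sum mod 10 = 5)


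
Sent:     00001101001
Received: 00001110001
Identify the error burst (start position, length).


XOR: 00000011000

Burst at position 6, length 2


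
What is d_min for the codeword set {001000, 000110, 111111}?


Comparing all pairs, minimum distance: 3
Can detect 2 errors, correct 1 errors

3


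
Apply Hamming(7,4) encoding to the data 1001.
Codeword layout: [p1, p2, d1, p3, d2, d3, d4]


Parity bits: p1=0, p2=0, p3=1

0011001


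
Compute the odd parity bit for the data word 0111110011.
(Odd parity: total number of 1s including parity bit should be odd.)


Number of 1s in data: 7
Parity bit: 0

0


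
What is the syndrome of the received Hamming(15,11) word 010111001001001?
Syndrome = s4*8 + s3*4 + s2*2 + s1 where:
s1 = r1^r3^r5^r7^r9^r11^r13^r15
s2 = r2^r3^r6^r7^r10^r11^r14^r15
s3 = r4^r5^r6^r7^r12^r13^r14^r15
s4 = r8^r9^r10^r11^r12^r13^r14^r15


s1=1, s2=1, s3=1, s4=1

Syndrome = 15 (error at position 15)


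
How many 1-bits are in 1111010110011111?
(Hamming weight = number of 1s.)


Counting 1s in 1111010110011111

12


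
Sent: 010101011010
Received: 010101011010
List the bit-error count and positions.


XOR: 000000000000

0 errors (received matches sent)


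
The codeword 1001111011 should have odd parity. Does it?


Number of 1s: 7

Yes, parity is correct (7 ones)


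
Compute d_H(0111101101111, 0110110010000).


XOR: 0001011111111
Count of 1s: 9

9


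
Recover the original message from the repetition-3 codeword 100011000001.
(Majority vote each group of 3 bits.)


Groups: 100, 011, 000, 001
Majority votes: 0100

0100


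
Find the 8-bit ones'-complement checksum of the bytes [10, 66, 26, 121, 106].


Sum = 329 mod 256 = 73
Complement = 182

182


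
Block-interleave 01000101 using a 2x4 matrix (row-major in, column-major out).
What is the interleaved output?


Matrix:
  0100
  0101
Read columns: 00110001

00110001


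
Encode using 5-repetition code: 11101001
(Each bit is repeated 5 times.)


Each bit -> 5 copies

1111111111111110000011111000000000011111


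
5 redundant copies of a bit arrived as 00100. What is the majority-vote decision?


Ones: 1 out of 5
Threshold: 3

0 (1/5 voted 1)


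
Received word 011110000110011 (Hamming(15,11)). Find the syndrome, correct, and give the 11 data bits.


Syndrome = 0: no error detected

Data: 11000110011 (no errors)


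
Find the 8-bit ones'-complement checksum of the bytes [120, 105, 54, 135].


Sum = 414 mod 256 = 158
Complement = 97

97


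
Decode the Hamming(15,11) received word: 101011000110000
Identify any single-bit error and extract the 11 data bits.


Syndrome = 0: no error detected

Data: 11100110000 (no errors)


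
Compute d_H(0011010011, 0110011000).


XOR: 0101001011
Count of 1s: 5

5


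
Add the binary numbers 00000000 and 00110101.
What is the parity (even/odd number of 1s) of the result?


00000000 = 0
00110101 = 53
Sum = 53 = 110101
1s count = 4

even parity (4 ones in 110101)


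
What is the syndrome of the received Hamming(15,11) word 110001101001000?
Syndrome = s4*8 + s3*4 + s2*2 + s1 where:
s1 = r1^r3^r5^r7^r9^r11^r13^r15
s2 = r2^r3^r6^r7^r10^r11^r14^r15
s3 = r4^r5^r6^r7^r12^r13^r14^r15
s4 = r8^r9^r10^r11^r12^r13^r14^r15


s1=1, s2=1, s3=1, s4=0

Syndrome = 7 (error at position 7)


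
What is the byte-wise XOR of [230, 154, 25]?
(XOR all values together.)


XOR chain: 230 ^ 154 ^ 25 = 101

101


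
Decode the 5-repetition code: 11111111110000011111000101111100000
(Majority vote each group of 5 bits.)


Groups: 11111, 11111, 00000, 11111, 00010, 11111, 00000
Majority votes: 1101010

1101010


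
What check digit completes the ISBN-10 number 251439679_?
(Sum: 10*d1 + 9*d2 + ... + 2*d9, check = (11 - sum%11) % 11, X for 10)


Weighted sum: 227
227 mod 11 = 7

Check digit: 4


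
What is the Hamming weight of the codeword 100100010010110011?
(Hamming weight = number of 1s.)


Counting 1s in 100100010010110011

8


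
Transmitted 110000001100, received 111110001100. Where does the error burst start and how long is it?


XOR: 001110000000

Burst at position 2, length 3


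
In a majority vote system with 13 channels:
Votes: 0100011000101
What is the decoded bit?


Ones: 5 out of 13
Threshold: 7

0 (5/13 voted 1)


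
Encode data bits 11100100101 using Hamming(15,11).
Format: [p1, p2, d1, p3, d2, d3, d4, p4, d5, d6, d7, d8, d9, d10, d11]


Parity bits: p1=0, p2=0, p3=0, p4=1

001011010100101


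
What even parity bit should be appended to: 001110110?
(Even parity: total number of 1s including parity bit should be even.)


Number of 1s in data: 5
Parity bit: 1

1


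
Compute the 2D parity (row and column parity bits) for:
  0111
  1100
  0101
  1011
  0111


Row parities: 10011
Column parities: 0010

Row P: 10011, Col P: 0010, Corner: 1


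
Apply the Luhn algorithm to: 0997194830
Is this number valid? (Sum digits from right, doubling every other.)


Luhn sum = 58
58 mod 10 = 8

Invalid (Luhn sum mod 10 = 8)


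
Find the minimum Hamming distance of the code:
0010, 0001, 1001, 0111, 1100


Comparing all pairs, minimum distance: 1
Can detect 0 errors, correct 0 errors

1


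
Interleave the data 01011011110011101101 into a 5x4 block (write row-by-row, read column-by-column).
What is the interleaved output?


Matrix:
  0101
  1011
  1100
  1110
  1101
Read columns: 01111101110101011001

01111101110101011001


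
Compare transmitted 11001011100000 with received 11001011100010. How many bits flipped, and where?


XOR: 00000000000010

1 error(s) at position(s): 12


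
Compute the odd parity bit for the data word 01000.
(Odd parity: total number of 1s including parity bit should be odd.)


Number of 1s in data: 1
Parity bit: 0

0


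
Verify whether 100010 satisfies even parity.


Number of 1s: 2

Yes, parity is correct (2 ones)


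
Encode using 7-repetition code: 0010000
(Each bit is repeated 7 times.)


Each bit -> 7 copies

0000000000000011111110000000000000000000000000000


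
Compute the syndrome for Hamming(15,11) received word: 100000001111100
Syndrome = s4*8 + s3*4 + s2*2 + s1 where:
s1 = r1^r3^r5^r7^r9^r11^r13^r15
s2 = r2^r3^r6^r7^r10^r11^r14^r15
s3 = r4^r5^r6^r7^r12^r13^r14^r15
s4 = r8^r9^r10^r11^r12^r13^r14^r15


s1=0, s2=0, s3=0, s4=1

Syndrome = 8 (error at position 8)


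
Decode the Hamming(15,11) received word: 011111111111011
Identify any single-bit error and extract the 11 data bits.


Syndrome = 12: error at position 12

Data: 11111110011 (corrected bit 12)


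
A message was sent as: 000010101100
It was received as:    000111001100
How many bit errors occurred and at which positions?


XOR: 000101100000

3 error(s) at position(s): 3, 5, 6


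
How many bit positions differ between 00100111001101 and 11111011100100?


XOR: 11011100101001
Count of 1s: 8

8


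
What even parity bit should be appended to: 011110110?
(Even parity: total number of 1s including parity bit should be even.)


Number of 1s in data: 6
Parity bit: 0

0


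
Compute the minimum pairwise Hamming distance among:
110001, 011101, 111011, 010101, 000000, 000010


Comparing all pairs, minimum distance: 1
Can detect 0 errors, correct 0 errors

1


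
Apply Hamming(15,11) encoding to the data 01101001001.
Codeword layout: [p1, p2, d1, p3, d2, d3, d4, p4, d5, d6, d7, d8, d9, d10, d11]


Parity bits: p1=1, p2=0, p3=0, p4=1

100011011001001


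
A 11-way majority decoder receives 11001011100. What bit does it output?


Ones: 6 out of 11
Threshold: 6

1 (6/11 voted 1)


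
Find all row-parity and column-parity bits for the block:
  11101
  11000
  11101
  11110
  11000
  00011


Row parities: 000000
Column parities: 11101

Row P: 000000, Col P: 11101, Corner: 0


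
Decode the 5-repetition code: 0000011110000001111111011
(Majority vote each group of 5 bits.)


Groups: 00000, 11110, 00000, 11111, 11011
Majority votes: 01011

01011


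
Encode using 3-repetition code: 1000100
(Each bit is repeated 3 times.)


Each bit -> 3 copies

111000000000111000000


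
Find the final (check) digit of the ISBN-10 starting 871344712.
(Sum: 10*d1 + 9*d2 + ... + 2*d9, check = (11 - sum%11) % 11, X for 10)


Weighted sum: 251
251 mod 11 = 9

Check digit: 2


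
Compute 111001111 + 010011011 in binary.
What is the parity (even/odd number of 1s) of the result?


111001111 = 463
010011011 = 155
Sum = 618 = 1001101010
1s count = 5

odd parity (5 ones in 1001101010)


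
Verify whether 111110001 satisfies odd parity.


Number of 1s: 6

No, parity error (6 ones)


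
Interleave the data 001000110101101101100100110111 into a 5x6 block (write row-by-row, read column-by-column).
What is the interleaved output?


Matrix:
  001000
  110101
  101101
  100100
  110111
Read columns: 011110100110100011110000101101

011110100110100011110000101101


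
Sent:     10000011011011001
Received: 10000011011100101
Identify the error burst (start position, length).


XOR: 00000000000111100

Burst at position 11, length 4


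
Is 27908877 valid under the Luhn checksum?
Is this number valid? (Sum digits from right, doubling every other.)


Luhn sum = 47
47 mod 10 = 7

Invalid (Luhn sum mod 10 = 7)


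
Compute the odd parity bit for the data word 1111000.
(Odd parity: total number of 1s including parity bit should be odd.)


Number of 1s in data: 4
Parity bit: 1

1


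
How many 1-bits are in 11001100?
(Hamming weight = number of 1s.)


Counting 1s in 11001100

4


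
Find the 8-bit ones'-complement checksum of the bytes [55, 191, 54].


Sum = 300 mod 256 = 44
Complement = 211

211


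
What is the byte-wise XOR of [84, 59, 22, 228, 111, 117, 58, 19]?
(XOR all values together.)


XOR chain: 84 ^ 59 ^ 22 ^ 228 ^ 111 ^ 117 ^ 58 ^ 19 = 174

174


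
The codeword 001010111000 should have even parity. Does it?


Number of 1s: 5

No, parity error (5 ones)


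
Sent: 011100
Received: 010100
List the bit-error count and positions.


XOR: 001000

1 error(s) at position(s): 2


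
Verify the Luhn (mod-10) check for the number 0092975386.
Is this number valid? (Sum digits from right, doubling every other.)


Luhn sum = 44
44 mod 10 = 4

Invalid (Luhn sum mod 10 = 4)


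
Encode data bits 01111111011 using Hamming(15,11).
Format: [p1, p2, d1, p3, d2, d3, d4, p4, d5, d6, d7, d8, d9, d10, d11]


Parity bits: p1=1, p2=0, p3=0, p4=0

100011101111011


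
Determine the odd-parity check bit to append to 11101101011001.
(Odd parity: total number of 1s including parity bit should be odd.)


Number of 1s in data: 9
Parity bit: 0

0


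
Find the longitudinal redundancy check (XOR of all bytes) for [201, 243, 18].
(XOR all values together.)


XOR chain: 201 ^ 243 ^ 18 = 40

40


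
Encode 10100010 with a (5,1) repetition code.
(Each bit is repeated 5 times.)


Each bit -> 5 copies

1111100000111110000000000000001111100000


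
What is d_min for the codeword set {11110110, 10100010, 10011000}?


Comparing all pairs, minimum distance: 3
Can detect 2 errors, correct 1 errors

3


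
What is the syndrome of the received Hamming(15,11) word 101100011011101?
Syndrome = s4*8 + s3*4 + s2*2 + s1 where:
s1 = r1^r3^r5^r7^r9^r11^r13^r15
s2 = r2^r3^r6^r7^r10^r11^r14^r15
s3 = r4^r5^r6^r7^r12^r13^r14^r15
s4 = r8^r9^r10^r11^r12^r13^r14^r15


s1=0, s2=1, s3=0, s4=0

Syndrome = 2 (error at position 2)


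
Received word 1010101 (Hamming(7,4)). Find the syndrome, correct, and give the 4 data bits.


Syndrome = 0: no error detected

Data: 1101 (no errors)


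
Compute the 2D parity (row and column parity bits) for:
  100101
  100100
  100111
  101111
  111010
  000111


Row parities: 100101
Column parities: 110100

Row P: 100101, Col P: 110100, Corner: 1


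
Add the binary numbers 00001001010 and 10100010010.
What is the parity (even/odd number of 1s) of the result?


00001001010 = 74
10100010010 = 1298
Sum = 1372 = 10101011100
1s count = 6

even parity (6 ones in 10101011100)


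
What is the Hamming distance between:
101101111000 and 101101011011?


XOR: 000000100011
Count of 1s: 3

3


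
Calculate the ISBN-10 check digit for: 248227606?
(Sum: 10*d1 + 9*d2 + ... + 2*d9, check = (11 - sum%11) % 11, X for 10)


Weighted sum: 217
217 mod 11 = 8

Check digit: 3


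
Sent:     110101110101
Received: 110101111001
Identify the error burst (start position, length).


XOR: 000000001100

Burst at position 8, length 2


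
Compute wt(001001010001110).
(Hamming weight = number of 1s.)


Counting 1s in 001001010001110

6


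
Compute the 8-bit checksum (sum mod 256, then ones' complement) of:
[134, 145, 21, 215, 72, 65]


Sum = 652 mod 256 = 140
Complement = 115

115


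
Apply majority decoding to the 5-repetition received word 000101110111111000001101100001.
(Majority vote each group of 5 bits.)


Groups: 00010, 11101, 11111, 00000, 11011, 00001
Majority votes: 011010

011010


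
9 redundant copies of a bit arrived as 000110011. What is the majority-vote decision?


Ones: 4 out of 9
Threshold: 5

0 (4/9 voted 1)


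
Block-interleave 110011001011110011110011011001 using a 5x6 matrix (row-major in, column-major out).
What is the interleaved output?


Matrix:
  110011
  001011
  110011
  110011
  011001
Read columns: 101101011101001000001111011111

101101011101001000001111011111


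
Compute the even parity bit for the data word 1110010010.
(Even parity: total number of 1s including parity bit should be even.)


Number of 1s in data: 5
Parity bit: 1

1


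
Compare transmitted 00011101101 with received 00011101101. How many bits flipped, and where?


XOR: 00000000000

0 errors (received matches sent)


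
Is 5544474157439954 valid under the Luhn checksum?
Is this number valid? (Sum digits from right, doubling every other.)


Luhn sum = 84
84 mod 10 = 4

Invalid (Luhn sum mod 10 = 4)


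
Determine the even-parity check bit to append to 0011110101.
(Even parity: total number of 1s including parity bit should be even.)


Number of 1s in data: 6
Parity bit: 0

0


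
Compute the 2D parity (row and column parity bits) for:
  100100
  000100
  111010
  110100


Row parities: 0101
Column parities: 101110

Row P: 0101, Col P: 101110, Corner: 0


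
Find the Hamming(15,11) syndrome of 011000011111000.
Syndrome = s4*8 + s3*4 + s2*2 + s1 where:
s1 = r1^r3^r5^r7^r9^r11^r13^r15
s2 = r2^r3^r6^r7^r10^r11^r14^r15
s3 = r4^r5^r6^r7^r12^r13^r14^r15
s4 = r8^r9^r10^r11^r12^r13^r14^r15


s1=1, s2=0, s3=1, s4=1

Syndrome = 13 (error at position 13)


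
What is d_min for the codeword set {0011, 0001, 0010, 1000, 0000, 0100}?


Comparing all pairs, minimum distance: 1
Can detect 0 errors, correct 0 errors

1


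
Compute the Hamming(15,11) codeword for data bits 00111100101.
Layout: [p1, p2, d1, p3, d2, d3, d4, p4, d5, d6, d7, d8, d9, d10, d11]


Parity bits: p1=0, p2=0, p3=0, p4=0

000001101100101


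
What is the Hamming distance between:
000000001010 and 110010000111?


XOR: 110010001101
Count of 1s: 6

6


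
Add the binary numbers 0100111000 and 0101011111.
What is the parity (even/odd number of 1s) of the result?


0100111000 = 312
0101011111 = 351
Sum = 663 = 1010010111
1s count = 6

even parity (6 ones in 1010010111)


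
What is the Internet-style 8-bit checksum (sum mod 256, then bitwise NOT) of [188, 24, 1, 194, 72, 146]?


Sum = 625 mod 256 = 113
Complement = 142

142


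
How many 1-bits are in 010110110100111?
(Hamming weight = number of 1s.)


Counting 1s in 010110110100111

9


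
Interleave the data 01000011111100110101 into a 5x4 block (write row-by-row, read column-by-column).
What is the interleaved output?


Matrix:
  0100
  0011
  1111
  0011
  0101
Read columns: 00100101010111001111

00100101010111001111


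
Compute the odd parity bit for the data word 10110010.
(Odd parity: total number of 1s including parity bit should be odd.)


Number of 1s in data: 4
Parity bit: 1

1


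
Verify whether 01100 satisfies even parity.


Number of 1s: 2

Yes, parity is correct (2 ones)


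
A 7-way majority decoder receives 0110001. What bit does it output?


Ones: 3 out of 7
Threshold: 4

0 (3/7 voted 1)


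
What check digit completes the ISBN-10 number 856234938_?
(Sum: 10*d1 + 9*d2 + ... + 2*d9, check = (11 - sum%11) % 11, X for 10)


Weighted sum: 286
286 mod 11 = 0

Check digit: 0


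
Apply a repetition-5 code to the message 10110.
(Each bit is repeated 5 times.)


Each bit -> 5 copies

1111100000111111111100000


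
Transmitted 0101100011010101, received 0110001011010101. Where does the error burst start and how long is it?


XOR: 0011101000000000

Burst at position 2, length 5


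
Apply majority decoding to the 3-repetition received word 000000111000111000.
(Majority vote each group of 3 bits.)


Groups: 000, 000, 111, 000, 111, 000
Majority votes: 001010

001010


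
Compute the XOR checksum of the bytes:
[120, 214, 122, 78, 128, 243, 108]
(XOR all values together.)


XOR chain: 120 ^ 214 ^ 122 ^ 78 ^ 128 ^ 243 ^ 108 = 133

133


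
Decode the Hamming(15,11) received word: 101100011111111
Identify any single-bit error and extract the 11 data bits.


Syndrome = 6: error at position 6

Data: 10101111111 (corrected bit 6)


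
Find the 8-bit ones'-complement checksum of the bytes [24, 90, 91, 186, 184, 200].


Sum = 775 mod 256 = 7
Complement = 248

248


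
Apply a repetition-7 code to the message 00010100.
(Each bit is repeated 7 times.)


Each bit -> 7 copies

00000000000000000000011111110000000111111100000000000000


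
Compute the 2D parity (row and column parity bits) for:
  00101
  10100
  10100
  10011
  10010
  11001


Row parities: 000101
Column parities: 11101

Row P: 000101, Col P: 11101, Corner: 0


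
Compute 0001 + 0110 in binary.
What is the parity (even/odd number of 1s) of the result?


0001 = 1
0110 = 6
Sum = 7 = 111
1s count = 3

odd parity (3 ones in 111)


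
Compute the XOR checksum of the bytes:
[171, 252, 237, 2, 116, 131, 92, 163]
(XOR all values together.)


XOR chain: 171 ^ 252 ^ 237 ^ 2 ^ 116 ^ 131 ^ 92 ^ 163 = 176

176


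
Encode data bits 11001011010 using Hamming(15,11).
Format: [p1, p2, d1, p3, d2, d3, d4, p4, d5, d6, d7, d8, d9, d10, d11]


Parity bits: p1=0, p2=1, p3=1, p4=0

011110001011010


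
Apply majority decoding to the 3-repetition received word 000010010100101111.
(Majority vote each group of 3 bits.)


Groups: 000, 010, 010, 100, 101, 111
Majority votes: 000011

000011


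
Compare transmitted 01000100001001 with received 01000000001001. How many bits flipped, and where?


XOR: 00000100000000

1 error(s) at position(s): 5


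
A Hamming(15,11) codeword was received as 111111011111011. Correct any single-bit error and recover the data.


Syndrome = 10: error at position 10

Data: 11101011011 (corrected bit 10)


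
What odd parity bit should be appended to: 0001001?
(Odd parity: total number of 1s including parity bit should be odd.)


Number of 1s in data: 2
Parity bit: 1

1


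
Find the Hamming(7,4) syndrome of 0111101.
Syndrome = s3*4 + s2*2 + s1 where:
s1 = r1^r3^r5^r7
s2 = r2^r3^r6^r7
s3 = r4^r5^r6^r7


s1=1, s2=1, s3=1

Syndrome = 7 (error at position 7)


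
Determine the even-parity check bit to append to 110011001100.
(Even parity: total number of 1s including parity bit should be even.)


Number of 1s in data: 6
Parity bit: 0

0


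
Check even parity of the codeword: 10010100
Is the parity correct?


Number of 1s: 3

No, parity error (3 ones)


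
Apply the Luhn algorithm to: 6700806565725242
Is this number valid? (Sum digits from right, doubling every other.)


Luhn sum = 53
53 mod 10 = 3

Invalid (Luhn sum mod 10 = 3)


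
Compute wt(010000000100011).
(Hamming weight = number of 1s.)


Counting 1s in 010000000100011

4


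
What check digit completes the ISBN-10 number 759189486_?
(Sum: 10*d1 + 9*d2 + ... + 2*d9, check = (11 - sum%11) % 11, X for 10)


Weighted sum: 339
339 mod 11 = 9

Check digit: 2


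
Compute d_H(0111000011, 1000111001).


XOR: 1111111010
Count of 1s: 8

8


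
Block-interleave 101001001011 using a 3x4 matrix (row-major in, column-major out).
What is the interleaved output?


Matrix:
  1010
  0100
  1011
Read columns: 101010101001

101010101001


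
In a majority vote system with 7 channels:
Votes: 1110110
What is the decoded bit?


Ones: 5 out of 7
Threshold: 4

1 (5/7 voted 1)


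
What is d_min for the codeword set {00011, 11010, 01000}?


Comparing all pairs, minimum distance: 2
Can detect 1 errors, correct 0 errors

2


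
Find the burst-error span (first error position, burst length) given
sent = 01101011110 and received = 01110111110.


XOR: 00011100000

Burst at position 3, length 3


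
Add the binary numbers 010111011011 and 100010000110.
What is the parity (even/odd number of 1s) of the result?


010111011011 = 1499
100010000110 = 2182
Sum = 3681 = 111001100001
1s count = 6

even parity (6 ones in 111001100001)


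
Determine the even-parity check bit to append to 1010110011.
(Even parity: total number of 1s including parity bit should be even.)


Number of 1s in data: 6
Parity bit: 0

0


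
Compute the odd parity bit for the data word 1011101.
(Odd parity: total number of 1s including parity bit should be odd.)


Number of 1s in data: 5
Parity bit: 0

0


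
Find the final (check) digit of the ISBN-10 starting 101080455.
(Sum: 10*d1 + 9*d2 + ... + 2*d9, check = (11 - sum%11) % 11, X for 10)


Weighted sum: 107
107 mod 11 = 8

Check digit: 3


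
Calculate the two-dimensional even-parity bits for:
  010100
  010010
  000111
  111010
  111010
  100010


Row parities: 001000
Column parities: 100011

Row P: 001000, Col P: 100011, Corner: 1


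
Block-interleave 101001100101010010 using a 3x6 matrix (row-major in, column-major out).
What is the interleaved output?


Matrix:
  101001
  100101
  010010
Read columns: 110001100010001110

110001100010001110


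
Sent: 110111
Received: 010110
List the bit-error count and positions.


XOR: 100001

2 error(s) at position(s): 0, 5


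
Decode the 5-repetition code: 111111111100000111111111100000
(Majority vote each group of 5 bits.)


Groups: 11111, 11111, 00000, 11111, 11111, 00000
Majority votes: 110110

110110


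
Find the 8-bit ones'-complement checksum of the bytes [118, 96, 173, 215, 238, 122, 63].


Sum = 1025 mod 256 = 1
Complement = 254

254


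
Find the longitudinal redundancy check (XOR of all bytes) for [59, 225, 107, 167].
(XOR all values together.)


XOR chain: 59 ^ 225 ^ 107 ^ 167 = 22

22


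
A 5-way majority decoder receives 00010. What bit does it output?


Ones: 1 out of 5
Threshold: 3

0 (1/5 voted 1)


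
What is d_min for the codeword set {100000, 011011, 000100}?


Comparing all pairs, minimum distance: 2
Can detect 1 errors, correct 0 errors

2


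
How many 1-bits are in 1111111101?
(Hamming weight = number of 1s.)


Counting 1s in 1111111101

9


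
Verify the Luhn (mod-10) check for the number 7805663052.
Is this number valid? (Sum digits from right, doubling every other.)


Luhn sum = 36
36 mod 10 = 6

Invalid (Luhn sum mod 10 = 6)


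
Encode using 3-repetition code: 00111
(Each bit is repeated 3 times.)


Each bit -> 3 copies

000000111111111


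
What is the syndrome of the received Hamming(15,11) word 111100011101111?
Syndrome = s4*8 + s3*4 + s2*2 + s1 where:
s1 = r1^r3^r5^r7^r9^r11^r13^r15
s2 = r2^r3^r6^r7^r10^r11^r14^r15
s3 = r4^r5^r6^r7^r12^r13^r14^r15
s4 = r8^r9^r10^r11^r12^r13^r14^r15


s1=1, s2=1, s3=1, s4=1

Syndrome = 15 (error at position 15)


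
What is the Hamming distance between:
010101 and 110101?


XOR: 100000
Count of 1s: 1

1


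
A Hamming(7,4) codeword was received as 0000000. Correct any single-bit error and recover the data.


Syndrome = 0: no error detected

Data: 0000 (no errors)


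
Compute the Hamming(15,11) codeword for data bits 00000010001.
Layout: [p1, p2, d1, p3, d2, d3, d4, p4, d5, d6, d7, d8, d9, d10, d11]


Parity bits: p1=0, p2=0, p3=1, p4=0

000100000010001


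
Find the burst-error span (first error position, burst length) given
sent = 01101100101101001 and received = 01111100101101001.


XOR: 00010000000000000

Burst at position 3, length 1


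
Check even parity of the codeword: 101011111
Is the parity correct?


Number of 1s: 7

No, parity error (7 ones)


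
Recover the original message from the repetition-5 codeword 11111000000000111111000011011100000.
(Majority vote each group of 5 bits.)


Groups: 11111, 00000, 00001, 11111, 00001, 10111, 00000
Majority votes: 1001010

1001010


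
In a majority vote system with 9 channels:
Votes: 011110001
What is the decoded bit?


Ones: 5 out of 9
Threshold: 5

1 (5/9 voted 1)


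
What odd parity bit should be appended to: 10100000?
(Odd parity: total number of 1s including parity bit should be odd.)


Number of 1s in data: 2
Parity bit: 1

1


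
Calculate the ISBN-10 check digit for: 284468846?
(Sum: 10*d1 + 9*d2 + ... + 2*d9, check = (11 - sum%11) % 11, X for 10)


Weighted sum: 284
284 mod 11 = 9

Check digit: 2


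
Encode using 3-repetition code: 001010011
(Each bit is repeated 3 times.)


Each bit -> 3 copies

000000111000111000000111111


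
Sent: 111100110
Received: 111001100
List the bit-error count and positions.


XOR: 000101010

3 error(s) at position(s): 3, 5, 7


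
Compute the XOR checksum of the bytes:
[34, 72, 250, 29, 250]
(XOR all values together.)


XOR chain: 34 ^ 72 ^ 250 ^ 29 ^ 250 = 119

119


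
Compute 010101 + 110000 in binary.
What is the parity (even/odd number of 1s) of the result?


010101 = 21
110000 = 48
Sum = 69 = 1000101
1s count = 3

odd parity (3 ones in 1000101)


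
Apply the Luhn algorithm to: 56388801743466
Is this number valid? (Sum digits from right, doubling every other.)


Luhn sum = 65
65 mod 10 = 5

Invalid (Luhn sum mod 10 = 5)


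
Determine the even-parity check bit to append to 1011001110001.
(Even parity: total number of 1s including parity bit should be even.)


Number of 1s in data: 7
Parity bit: 1

1


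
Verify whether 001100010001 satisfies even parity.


Number of 1s: 4

Yes, parity is correct (4 ones)


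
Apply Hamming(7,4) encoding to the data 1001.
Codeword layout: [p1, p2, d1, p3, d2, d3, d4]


Parity bits: p1=0, p2=0, p3=1

0011001


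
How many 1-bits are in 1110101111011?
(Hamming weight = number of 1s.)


Counting 1s in 1110101111011

10


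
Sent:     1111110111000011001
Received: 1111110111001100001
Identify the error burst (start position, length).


XOR: 0000000000001111000

Burst at position 12, length 4


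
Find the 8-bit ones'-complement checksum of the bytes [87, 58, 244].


Sum = 389 mod 256 = 133
Complement = 122

122


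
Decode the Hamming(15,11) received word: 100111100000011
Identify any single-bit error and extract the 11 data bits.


Syndrome = 0: no error detected

Data: 01110000011 (no errors)


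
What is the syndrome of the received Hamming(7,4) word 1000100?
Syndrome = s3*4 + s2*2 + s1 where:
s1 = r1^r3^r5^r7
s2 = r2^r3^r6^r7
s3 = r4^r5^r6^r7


s1=0, s2=0, s3=1

Syndrome = 4 (error at position 4)


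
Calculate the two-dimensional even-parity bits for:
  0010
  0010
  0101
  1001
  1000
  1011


Row parities: 110011
Column parities: 1111

Row P: 110011, Col P: 1111, Corner: 0


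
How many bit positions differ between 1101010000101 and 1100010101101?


XOR: 0001000101000
Count of 1s: 3

3


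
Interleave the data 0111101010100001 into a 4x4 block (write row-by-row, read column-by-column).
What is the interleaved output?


Matrix:
  0111
  1010
  1010
  0001
Read columns: 0110100011101001

0110100011101001


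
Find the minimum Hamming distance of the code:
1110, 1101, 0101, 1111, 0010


Comparing all pairs, minimum distance: 1
Can detect 0 errors, correct 0 errors

1


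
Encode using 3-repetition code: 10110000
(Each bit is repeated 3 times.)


Each bit -> 3 copies

111000111111000000000000


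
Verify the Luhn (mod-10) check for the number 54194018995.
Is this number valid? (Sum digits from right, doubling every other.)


Luhn sum = 58
58 mod 10 = 8

Invalid (Luhn sum mod 10 = 8)


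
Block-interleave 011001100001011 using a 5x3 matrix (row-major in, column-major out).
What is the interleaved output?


Matrix:
  011
  001
  100
  001
  011
Read columns: 001001000111011

001001000111011


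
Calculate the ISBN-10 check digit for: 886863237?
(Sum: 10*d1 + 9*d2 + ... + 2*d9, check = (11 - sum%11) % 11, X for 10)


Weighted sum: 338
338 mod 11 = 8

Check digit: 3


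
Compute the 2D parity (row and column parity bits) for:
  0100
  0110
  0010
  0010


Row parities: 1011
Column parities: 0010

Row P: 1011, Col P: 0010, Corner: 1


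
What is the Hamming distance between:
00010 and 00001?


XOR: 00011
Count of 1s: 2

2


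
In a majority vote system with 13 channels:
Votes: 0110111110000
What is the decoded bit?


Ones: 7 out of 13
Threshold: 7

1 (7/13 voted 1)


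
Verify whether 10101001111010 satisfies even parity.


Number of 1s: 8

Yes, parity is correct (8 ones)


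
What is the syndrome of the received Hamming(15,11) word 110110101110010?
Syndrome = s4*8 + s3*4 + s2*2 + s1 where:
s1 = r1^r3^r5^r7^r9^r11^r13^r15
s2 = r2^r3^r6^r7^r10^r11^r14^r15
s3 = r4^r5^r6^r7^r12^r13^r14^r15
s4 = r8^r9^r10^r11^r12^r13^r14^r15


s1=1, s2=1, s3=0, s4=0

Syndrome = 3 (error at position 3)


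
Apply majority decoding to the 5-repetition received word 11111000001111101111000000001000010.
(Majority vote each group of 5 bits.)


Groups: 11111, 00000, 11111, 01111, 00000, 00010, 00010
Majority votes: 1011000

1011000


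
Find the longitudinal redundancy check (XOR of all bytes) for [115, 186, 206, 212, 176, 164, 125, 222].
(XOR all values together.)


XOR chain: 115 ^ 186 ^ 206 ^ 212 ^ 176 ^ 164 ^ 125 ^ 222 = 100

100


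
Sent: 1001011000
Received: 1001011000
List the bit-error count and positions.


XOR: 0000000000

0 errors (received matches sent)


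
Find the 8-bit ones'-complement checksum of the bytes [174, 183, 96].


Sum = 453 mod 256 = 197
Complement = 58

58


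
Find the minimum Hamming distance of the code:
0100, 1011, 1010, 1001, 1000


Comparing all pairs, minimum distance: 1
Can detect 0 errors, correct 0 errors

1


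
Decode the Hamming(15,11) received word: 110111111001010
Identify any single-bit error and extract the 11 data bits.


Syndrome = 0: no error detected

Data: 01111001010 (no errors)


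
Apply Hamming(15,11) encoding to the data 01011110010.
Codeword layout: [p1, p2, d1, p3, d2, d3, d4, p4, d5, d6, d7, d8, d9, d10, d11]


Parity bits: p1=0, p2=0, p3=1, p4=0

000110101110010


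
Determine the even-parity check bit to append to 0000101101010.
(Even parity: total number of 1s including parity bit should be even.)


Number of 1s in data: 5
Parity bit: 1

1


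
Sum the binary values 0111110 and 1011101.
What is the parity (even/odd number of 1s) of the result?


0111110 = 62
1011101 = 93
Sum = 155 = 10011011
1s count = 5

odd parity (5 ones in 10011011)


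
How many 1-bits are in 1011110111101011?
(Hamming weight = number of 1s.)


Counting 1s in 1011110111101011

12


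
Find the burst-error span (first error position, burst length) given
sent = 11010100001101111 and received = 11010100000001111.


XOR: 00000000001100000

Burst at position 10, length 2


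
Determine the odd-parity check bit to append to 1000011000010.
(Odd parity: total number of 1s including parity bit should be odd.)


Number of 1s in data: 4
Parity bit: 1

1


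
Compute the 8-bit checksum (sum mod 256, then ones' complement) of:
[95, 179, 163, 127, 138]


Sum = 702 mod 256 = 190
Complement = 65

65


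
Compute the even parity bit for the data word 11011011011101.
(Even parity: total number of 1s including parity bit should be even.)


Number of 1s in data: 10
Parity bit: 0

0


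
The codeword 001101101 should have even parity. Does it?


Number of 1s: 5

No, parity error (5 ones)


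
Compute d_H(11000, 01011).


XOR: 10011
Count of 1s: 3

3


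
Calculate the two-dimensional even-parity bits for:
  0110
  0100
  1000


Row parities: 011
Column parities: 1010

Row P: 011, Col P: 1010, Corner: 0


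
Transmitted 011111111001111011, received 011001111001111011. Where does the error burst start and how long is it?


XOR: 000110000000000000

Burst at position 3, length 2


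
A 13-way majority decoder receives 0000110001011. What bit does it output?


Ones: 5 out of 13
Threshold: 7

0 (5/13 voted 1)


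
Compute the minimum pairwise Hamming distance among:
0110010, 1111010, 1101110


Comparing all pairs, minimum distance: 2
Can detect 1 errors, correct 0 errors

2


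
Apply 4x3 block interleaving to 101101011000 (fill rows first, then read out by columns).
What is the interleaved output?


Matrix:
  101
  101
  011
  000
Read columns: 110000101110

110000101110


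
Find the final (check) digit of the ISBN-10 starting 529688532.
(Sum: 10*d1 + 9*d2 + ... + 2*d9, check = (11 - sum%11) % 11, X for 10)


Weighted sum: 303
303 mod 11 = 6

Check digit: 5
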